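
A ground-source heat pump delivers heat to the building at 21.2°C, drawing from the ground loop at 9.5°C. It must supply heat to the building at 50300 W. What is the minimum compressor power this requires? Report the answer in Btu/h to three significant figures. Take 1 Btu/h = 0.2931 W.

6820 Btu/h

In absolute terms T_C = 282.65 K and T_H = 294.35 K, so ΔT = 11.70 K.
COP_Carnot = T_H/ΔT = 294.35/11.70 = 25.16.
Ẇ_min = Q̇/COP_Carnot = 50300/25.16 = 1999 W = 6821 Btu/h.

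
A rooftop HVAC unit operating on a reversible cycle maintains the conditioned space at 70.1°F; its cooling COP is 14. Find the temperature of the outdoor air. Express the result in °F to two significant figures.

COP_R = T_C/(T_H − T_C) gives T_H − T_C = T_C/COP.
With T_C = 294.32 K, T_H = 294.32 × (1 + 1/14) = 315.34 K.
Converting, 315.34 K = 107.94°F.

110 °F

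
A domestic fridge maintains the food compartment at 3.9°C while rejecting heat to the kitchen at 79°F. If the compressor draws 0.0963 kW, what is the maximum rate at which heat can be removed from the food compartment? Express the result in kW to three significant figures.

1.20 kW

In absolute terms T_C = 277.05 K and T_H = 299.26 K, so ΔT = 22.21 K.
COP_Carnot = T_C/ΔT = 277.05/22.21 = 12.47.
Q̇_max = COP_Carnot × Ẇ = 12.47 × 0.09630 kW = 1.201 kW.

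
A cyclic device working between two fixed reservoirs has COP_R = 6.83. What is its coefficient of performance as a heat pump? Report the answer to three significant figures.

The first law on one cycle gives Q_H = Q_C + W, so Q_H/W = Q_C/W + 1.
COP_HP = COP_R + 1 = 6.83 + 1 = 7.83.

7.83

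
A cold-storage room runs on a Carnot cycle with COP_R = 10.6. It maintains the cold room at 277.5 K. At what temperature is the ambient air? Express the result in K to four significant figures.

303.7 K

COP_R = T_C/(T_H − T_C) gives T_H − T_C = T_C/COP.
With T_C = 277.50 K, T_H = 277.50 × (1 + 1/10.6) = 303.68 K.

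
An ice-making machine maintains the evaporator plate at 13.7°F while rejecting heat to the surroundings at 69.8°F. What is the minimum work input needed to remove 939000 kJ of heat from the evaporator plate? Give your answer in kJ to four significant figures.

111300 kJ

In absolute terms T_C = 262.98 K and T_H = 294.15 K, so ΔT = 31.17 K.
The reversible limit is COP_R = T_C/ΔT = 8.438, so W_min = Q_C/COP = Q_C·ΔT/T_C.
W_min = 939000 × 31.17/262.98 = 111300 kJ.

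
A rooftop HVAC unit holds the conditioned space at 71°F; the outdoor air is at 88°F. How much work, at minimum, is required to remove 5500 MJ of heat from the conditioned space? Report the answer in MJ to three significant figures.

In absolute terms T_C = 294.82 K and T_H = 304.26 K, so ΔT = 9.444 K.
The reversible limit is COP_R = T_C/ΔT = 31.22, so W_min = Q_C/COP = Q_C·ΔT/T_C.
W_min = 5500 × 9.444/294.82 = 176.2 MJ.

176 MJ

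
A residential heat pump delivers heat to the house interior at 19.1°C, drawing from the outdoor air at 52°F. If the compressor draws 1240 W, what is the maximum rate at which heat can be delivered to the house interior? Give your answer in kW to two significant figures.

45 kW

In absolute terms T_C = 284.26 K and T_H = 292.25 K, so ΔT = 7.989 K.
COP_Carnot = T_H/ΔT = 292.25/7.989 = 36.58.
Q̇_max = COP_Carnot × Ẇ = 36.58 × 1240 W = 45360 W = 45.36 kW.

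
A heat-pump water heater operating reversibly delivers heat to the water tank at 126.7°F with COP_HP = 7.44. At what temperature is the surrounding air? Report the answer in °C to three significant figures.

COP_HP = T_H/(T_H − T_C) gives T_H − T_C = T_H/COP.
With T_H = 325.76 K, T_C = 325.76 × (1 − 1/7.44) = 281.98 K.
Converting, 281.98 K = 8.83°C.

8.83 °C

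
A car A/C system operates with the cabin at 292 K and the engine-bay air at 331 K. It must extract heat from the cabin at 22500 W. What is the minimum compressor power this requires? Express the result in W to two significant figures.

The reservoir spacing is ΔT = 331 − 292 = 39.00 K.
COP_Carnot = T_C/ΔT = 292.00/39.00 = 7.487.
Ẇ_min = Q̇/COP_Carnot = 22500/7.487 = 3005 W.

3000 W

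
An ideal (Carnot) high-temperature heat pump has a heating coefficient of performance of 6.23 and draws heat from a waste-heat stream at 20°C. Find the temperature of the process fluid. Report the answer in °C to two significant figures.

76 °C

COP_HP = T_H/(T_H − T_C) rearranges to T_H = COP·T_C/(COP − 1).
With T_C = 293.15 K, T_H = 6.23 × 293.15/5.230 = 349.20 K.
Converting, 349.20 K = 76.05°C.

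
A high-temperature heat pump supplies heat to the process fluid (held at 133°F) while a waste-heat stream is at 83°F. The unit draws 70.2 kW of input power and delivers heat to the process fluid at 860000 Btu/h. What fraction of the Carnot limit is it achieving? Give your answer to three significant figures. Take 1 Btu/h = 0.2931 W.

Converting, Q̇_H = 860000 Btu/h = 252.1 kW, so COP_actual = Q̇_H/Ẇ = 252.1/70.20 = 3.591.
In absolute terms T_C = 301.48 K and T_H = 329.26 K, so ΔT = 27.78 K.
COP_Carnot = T_H/ΔT = 329.26/27.78 = 11.85.
η_II = COP_actual/COP_Carnot = 3.591/11.85 = 0.3029.

0.303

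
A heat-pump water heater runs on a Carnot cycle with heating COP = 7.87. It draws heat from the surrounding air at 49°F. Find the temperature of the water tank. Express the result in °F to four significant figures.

123.0 °F

COP_HP = T_H/(T_H − T_C) rearranges to T_H = COP·T_C/(COP − 1).
With T_C = 282.59 K, T_H = 7.87 × 282.59/6.870 = 323.73 K.
Converting, 323.73 K = 123.04°F.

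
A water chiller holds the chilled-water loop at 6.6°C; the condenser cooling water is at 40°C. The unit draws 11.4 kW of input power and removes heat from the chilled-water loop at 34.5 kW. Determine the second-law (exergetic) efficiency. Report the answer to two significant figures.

0.36

COP_actual = Q̇_C/Ẇ = 34.50/11.40 = 3.026.
In absolute terms T_C = 279.75 K and T_H = 313.15 K, so ΔT = 33.40 K.
COP_Carnot = T_C/ΔT = 279.75/33.40 = 8.376.
η_II = COP_actual/COP_Carnot = 3.026/8.376 = 0.3613.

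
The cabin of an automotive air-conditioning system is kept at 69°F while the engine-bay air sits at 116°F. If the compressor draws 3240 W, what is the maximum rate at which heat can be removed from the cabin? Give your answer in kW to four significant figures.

36.44 kW

In absolute terms T_C = 293.71 K and T_H = 319.82 K, so ΔT = 26.11 K.
COP_Carnot = T_C/ΔT = 293.71/26.11 = 11.25.
Q̇_max = COP_Carnot × Ẇ = 11.25 × 3240 W = 36440 W = 36.44 kW.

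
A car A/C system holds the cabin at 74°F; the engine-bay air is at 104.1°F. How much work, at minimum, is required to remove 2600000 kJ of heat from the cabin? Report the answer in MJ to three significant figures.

In absolute terms T_C = 296.48 K and T_H = 313.21 K, so ΔT = 16.72 K.
The reversible limit is COP_R = T_C/ΔT = 17.73, so W_min = Q_C/COP = Q_C·ΔT/T_C.
W_min = 2600000 × 16.72/296.48 = 146600 kJ = 146.6 MJ.

147 MJ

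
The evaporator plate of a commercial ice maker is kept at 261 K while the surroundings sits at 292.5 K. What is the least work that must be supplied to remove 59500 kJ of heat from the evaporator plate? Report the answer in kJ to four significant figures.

The reservoir spacing is ΔT = 292.5 − 261 = 31.50 K.
The reversible limit is COP_R = T_C/ΔT = 8.286, so W_min = Q_C/COP = Q_C·ΔT/T_C.
W_min = 59500 × 31.50/261.00 = 7181 kJ.

7181 kJ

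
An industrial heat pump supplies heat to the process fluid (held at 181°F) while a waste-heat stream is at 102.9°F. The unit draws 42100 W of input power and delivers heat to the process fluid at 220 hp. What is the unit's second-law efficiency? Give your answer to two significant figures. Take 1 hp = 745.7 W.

0.48

Converting, Q̇_H = 220.0 hp = 164100 W, so COP_actual = Q̇_H/Ẇ = 164100/42100 = 3.897.
In absolute terms T_C = 312.54 K and T_H = 355.93 K, so ΔT = 43.39 K.
COP_Carnot = T_H/ΔT = 355.93/43.39 = 8.203.
η_II = COP_actual/COP_Carnot = 3.897/8.203 = 0.4750.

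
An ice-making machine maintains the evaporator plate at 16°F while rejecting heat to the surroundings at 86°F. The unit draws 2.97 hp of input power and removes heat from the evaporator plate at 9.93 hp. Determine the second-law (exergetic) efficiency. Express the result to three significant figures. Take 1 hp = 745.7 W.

COP_actual = Q̇_C/Ẇ = 9.930/2.970 = 3.343.
In absolute terms T_C = 264.26 K and T_H = 303.15 K, so ΔT = 38.89 K.
COP_Carnot = T_C/ΔT = 264.26/38.89 = 6.795.
η_II = COP_actual/COP_Carnot = 3.343/6.795 = 0.4920.

0.492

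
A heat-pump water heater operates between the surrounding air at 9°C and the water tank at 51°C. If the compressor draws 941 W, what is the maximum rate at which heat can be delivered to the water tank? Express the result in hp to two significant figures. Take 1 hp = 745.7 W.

9.7 hp

In absolute terms T_C = 282.15 K and T_H = 324.15 K, so ΔT = 42.00 K.
COP_Carnot = T_H/ΔT = 324.15/42.00 = 7.718.
Q̇_max = COP_Carnot × Ẇ = 7.718 × 941.0 W = 7263 W = 9.739 hp.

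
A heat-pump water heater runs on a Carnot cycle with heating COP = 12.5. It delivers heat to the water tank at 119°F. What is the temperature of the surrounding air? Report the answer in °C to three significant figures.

COP_HP = T_H/(T_H − T_C) gives T_H − T_C = T_H/COP.
With T_H = 321.48 K, T_C = 321.48 × (1 − 1/12.5) = 295.76 K.
Converting, 295.76 K = 22.61°C.

22.6 °C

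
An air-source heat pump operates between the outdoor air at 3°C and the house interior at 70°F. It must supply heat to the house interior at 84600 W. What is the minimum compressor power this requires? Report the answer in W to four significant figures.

In absolute terms T_C = 276.15 K and T_H = 294.26 K, so ΔT = 18.11 K.
COP_Carnot = T_H/ΔT = 294.26/18.11 = 16.25.
Ẇ_min = Q̇/COP_Carnot = 84600/16.25 = 5207 W.

5207 W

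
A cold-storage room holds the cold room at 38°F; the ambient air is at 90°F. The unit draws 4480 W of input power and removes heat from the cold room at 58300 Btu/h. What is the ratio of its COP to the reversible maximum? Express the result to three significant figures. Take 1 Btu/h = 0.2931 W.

Converting, Q̇_C = 58300 Btu/h = 17090 W, so COP_actual = Q̇_C/Ẇ = 17090/4480 = 3.814.
In absolute terms T_C = 276.48 K and T_H = 305.37 K, so ΔT = 28.89 K.
COP_Carnot = T_C/ΔT = 276.48/28.89 = 9.571.
η_II = COP_actual/COP_Carnot = 3.814/9.571 = 0.3985.

0.399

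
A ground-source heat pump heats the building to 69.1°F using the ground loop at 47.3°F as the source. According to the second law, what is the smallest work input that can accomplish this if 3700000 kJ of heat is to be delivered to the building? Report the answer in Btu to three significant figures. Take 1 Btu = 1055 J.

145000 Btu

In absolute terms T_C = 281.65 K and T_H = 293.76 K, so ΔT = 12.11 K.
The reversible limit is COP_HP = T_H/ΔT = 24.26, so W_min = Q_H/COP = Q_H·ΔT/T_H.
W_min = 3700000 × 12.11/293.76 = 152500 kJ = 144600 Btu.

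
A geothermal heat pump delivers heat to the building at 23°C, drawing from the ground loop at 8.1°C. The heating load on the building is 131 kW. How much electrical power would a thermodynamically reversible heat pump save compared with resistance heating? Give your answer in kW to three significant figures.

124 kW

In absolute terms T_C = 281.25 K and T_H = 296.15 K, so ΔT = 14.90 K.
COP_Carnot = T_H/ΔT = 296.15/14.90 = 19.88.
Resistance heating needs Ẇ_res = Q̇_H = 131.0 kW; the reversible heat pump needs only Ẇ_hp = Q̇_H/COP = 6.591 kW.
Saving = 131.0 − 6.591 = 124.4 kW.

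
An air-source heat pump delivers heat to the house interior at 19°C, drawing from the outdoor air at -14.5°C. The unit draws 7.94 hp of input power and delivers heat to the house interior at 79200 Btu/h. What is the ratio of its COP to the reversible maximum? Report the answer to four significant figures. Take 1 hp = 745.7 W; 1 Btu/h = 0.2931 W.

0.4496

Converting, Q̇_H = 79200 Btu/h = 31.13 hp, so COP_actual = Q̇_H/Ẇ = 31.13/7.940 = 3.921.
In absolute terms T_C = 258.65 K and T_H = 292.15 K, so ΔT = 33.50 K.
COP_Carnot = T_H/ΔT = 292.15/33.50 = 8.721.
η_II = COP_actual/COP_Carnot = 3.921/8.721 = 0.4496.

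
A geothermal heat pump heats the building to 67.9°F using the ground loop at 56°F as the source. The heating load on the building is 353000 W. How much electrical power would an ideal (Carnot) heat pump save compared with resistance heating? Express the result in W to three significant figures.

In absolute terms T_C = 286.48 K and T_H = 293.09 K, so ΔT = 6.611 K.
COP_Carnot = T_H/ΔT = 293.09/6.611 = 44.33.
Resistance heating needs Ẇ_res = Q̇_H = 353000 W; the reversible heat pump needs only Ẇ_hp = Q̇_H/COP = 7962 W.
Saving = 353000 − 7962 = 345000 W.

345000 W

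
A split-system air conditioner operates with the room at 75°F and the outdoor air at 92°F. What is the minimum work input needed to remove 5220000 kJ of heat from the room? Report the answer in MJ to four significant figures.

In absolute terms T_C = 297.04 K and T_H = 306.48 K, so ΔT = 9.444 K.
The reversible limit is COP_R = T_C/ΔT = 31.45, so W_min = Q_C/COP = Q_C·ΔT/T_C.
W_min = 5220000 × 9.444/297.04 = 166000 kJ = 166.0 MJ.

166.0 MJ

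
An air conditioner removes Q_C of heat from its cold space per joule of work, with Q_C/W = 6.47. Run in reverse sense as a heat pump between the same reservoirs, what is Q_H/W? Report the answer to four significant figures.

7.470

The first law on one cycle gives Q_H = Q_C + W, so Q_H/W = Q_C/W + 1.
COP_HP = COP_R + 1 = 6.47 + 1 = 7.47.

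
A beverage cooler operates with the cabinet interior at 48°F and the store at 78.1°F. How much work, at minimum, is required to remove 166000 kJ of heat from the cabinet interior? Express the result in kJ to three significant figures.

In absolute terms T_C = 282.04 K and T_H = 298.76 K, so ΔT = 16.72 K.
The reversible limit is COP_R = T_C/ΔT = 16.87, so W_min = Q_C/COP = Q_C·ΔT/T_C.
W_min = 166000 × 16.72/282.04 = 9842 kJ.

9840 kJ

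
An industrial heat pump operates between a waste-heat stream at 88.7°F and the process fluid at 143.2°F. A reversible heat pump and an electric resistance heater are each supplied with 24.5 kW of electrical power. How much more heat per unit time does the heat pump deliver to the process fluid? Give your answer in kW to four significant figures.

246.5 kW

In absolute terms T_C = 304.65 K and T_H = 334.93 K, so ΔT = 30.28 K.
COP_Carnot = T_H/ΔT = 334.93/30.28 = 11.06.
The heat pump delivers Q̇_H = COP × Ẇ = 271.0 kW; the resistance heater delivers Ẇ = 24.50 kW.
Extra = (COP − 1)·Ẇ = 246.5 kW.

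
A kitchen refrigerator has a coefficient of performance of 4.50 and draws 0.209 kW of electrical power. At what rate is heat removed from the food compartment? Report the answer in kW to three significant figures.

Q̇_C = COP × Ẇ = 4.50 × 0.2090 = 0.9405 kW.

0.941 kW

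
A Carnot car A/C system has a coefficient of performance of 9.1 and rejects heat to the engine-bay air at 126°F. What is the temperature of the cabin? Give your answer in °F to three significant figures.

For a Carnot refrigerator COP_R = T_C/(T_H − T_C), so T_C = COP·T_H/(1 + COP).
With T_H = 325.37 K, T_C = 9.1 × 325.37/10.10 = 293.16 K.
Converting, 293.16 K = 68.01°F.

68.0 °F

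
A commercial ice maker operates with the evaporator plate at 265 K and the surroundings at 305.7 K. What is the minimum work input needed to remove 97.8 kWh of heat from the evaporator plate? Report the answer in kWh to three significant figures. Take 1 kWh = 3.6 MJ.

The reservoir spacing is ΔT = 305.7 − 265 = 40.70 K.
The reversible limit is COP_R = T_C/ΔT = 6.511, so W_min = Q_C/COP = Q_C·ΔT/T_C.
W_min = 97.80 × 40.70/265.00 = 15.02 kWh.

15.0 kWh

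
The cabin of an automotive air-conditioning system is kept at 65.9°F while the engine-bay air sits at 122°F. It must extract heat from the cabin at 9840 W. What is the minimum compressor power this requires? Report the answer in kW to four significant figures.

In absolute terms T_C = 291.98 K and T_H = 323.15 K, so ΔT = 31.17 K.
COP_Carnot = T_C/ΔT = 291.98/31.17 = 9.368.
Ẇ_min = Q̇/COP_Carnot = 9840/9.368 = 1050 W = 1.050 kW.

1.050 kW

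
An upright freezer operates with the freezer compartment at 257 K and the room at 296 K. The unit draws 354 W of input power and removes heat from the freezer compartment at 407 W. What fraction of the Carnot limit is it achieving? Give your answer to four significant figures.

COP_actual = Q̇_C/Ẇ = 407.0/354.0 = 1.150.
The reservoir spacing is ΔT = 296 − 257 = 39.00 K.
COP_Carnot = T_C/ΔT = 257.00/39.00 = 6.590.
η_II = COP_actual/COP_Carnot = 1.150/6.590 = 0.1745.

0.1745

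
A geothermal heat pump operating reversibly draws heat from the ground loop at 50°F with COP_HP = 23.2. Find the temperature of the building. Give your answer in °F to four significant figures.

COP_HP = T_H/(T_H − T_C) rearranges to T_H = COP·T_C/(COP − 1).
With T_C = 283.15 K, T_H = 23.2 × 283.15/22.20 = 295.90 K.
Converting, 295.90 K = 72.96°F.

72.96 °F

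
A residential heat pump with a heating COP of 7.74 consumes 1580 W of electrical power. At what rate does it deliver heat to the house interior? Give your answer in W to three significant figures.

12200 W

Q̇_H = COP_HP × Ẇ = 7.74 × 1580 = 12230 W.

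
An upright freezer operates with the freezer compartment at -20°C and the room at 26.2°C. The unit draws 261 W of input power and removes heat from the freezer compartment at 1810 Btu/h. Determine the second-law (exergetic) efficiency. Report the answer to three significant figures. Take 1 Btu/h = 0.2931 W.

Converting, Q̇_C = 1810 Btu/h = 530.5 W, so COP_actual = Q̇_C/Ẇ = 530.5/261.0 = 2.033.
In absolute terms T_C = 253.15 K and T_H = 299.35 K, so ΔT = 46.20 K.
COP_Carnot = T_C/ΔT = 253.15/46.20 = 5.479.
η_II = COP_actual/COP_Carnot = 2.033/5.479 = 0.3710.

0.371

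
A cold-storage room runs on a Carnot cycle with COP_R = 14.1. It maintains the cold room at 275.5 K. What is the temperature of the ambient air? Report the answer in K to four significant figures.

295.0 K

COP_R = T_C/(T_H − T_C) gives T_H − T_C = T_C/COP.
With T_C = 275.50 K, T_H = 275.50 × (1 + 1/14.1) = 295.04 K.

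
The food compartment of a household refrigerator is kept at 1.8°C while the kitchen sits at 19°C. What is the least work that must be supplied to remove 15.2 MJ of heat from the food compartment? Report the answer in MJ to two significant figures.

In absolute terms T_C = 274.95 K and T_H = 292.15 K, so ΔT = 17.20 K.
The reversible limit is COP_R = T_C/ΔT = 15.99, so W_min = Q_C/COP = Q_C·ΔT/T_C.
W_min = 15.20 × 17.20/274.95 = 0.9509 MJ.

0.95 MJ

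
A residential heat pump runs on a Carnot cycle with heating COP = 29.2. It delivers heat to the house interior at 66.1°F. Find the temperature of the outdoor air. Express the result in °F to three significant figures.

COP_HP = T_H/(T_H − T_C) gives T_H − T_C = T_H/COP.
With T_H = 292.09 K, T_C = 292.09 × (1 − 1/29.2) = 282.09 K.
Converting, 282.09 K = 48.09°F.

48.1 °F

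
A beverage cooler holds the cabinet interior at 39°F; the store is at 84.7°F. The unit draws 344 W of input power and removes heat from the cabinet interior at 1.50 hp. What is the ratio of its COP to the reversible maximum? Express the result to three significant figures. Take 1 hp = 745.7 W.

0.298

Converting, Q̇_C = 1.500 hp = 1119 W, so COP_actual = Q̇_C/Ẇ = 1119/344.0 = 3.252.
In absolute terms T_C = 277.04 K and T_H = 302.43 K, so ΔT = 25.39 K.
COP_Carnot = T_C/ΔT = 277.04/25.39 = 10.91.
η_II = COP_actual/COP_Carnot = 3.252/10.91 = 0.2980.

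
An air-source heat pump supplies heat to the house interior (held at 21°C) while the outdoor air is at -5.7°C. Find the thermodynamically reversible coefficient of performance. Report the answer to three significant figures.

11.0

In absolute terms T_C = 267.45 K and T_H = 294.15 K, so ΔT = 26.70 K.
For a reversible cycle, COP_Carnot = T_H/ΔT = 294.15/26.70 = 11.02.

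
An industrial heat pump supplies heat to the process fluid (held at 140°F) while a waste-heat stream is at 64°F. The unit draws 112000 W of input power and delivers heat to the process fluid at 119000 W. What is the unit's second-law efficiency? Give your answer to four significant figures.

COP_actual = Q̇_H/Ẇ = 119000/112000 = 1.063.
In absolute terms T_C = 290.93 K and T_H = 333.15 K, so ΔT = 42.22 K.
COP_Carnot = T_H/ΔT = 333.15/42.22 = 7.890.
η_II = COP_actual/COP_Carnot = 1.063/7.890 = 0.1347.

0.1347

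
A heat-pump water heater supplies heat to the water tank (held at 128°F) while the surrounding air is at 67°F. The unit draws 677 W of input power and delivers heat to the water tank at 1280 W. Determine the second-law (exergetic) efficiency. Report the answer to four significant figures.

COP_actual = Q̇_H/Ẇ = 1280/677.0 = 1.891.
In absolute terms T_C = 292.59 K and T_H = 326.48 K, so ΔT = 33.89 K.
COP_Carnot = T_H/ΔT = 326.48/33.89 = 9.634.
η_II = COP_actual/COP_Carnot = 1.891/9.634 = 0.1963.

0.1963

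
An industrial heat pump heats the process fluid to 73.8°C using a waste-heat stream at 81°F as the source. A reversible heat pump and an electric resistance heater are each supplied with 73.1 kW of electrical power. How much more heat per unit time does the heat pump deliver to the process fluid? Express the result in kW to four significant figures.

In absolute terms T_C = 300.37 K and T_H = 346.95 K, so ΔT = 46.58 K.
COP_Carnot = T_H/ΔT = 346.95/46.58 = 7.449.
The heat pump delivers Q̇_H = COP × Ẇ = 544.5 kW; the resistance heater delivers Ẇ = 73.10 kW.
Extra = (COP − 1)·Ẇ = 471.4 kW.

471.4 kW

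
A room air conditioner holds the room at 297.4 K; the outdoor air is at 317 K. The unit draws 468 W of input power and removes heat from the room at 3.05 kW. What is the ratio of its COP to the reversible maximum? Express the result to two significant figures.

0.43

Converting, Q̇_C = 3.050 kW = 3050 W, so COP_actual = Q̇_C/Ẇ = 3050/468.0 = 6.517.
The reservoir spacing is ΔT = 317 − 297.4 = 19.60 K.
COP_Carnot = T_C/ΔT = 297.40/19.60 = 15.17.
η_II = COP_actual/COP_Carnot = 6.517/15.17 = 0.4295.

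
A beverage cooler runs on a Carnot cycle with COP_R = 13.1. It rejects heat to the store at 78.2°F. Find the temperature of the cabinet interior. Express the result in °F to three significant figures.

For a Carnot refrigerator COP_R = T_C/(T_H − T_C), so T_C = COP·T_H/(1 + COP).
With T_H = 298.82 K, T_C = 13.1 × 298.82/14.10 = 277.62 K.
Converting, 277.62 K = 40.05°F.

40.1 °F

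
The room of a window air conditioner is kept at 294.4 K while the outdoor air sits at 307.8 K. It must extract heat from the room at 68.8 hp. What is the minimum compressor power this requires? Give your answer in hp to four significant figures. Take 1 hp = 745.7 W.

The reservoir spacing is ΔT = 307.8 − 294.4 = 13.40 K.
COP_Carnot = T_C/ΔT = 294.40/13.40 = 21.97.
Ẇ_min = Q̇/COP_Carnot = 68.80/21.97 = 3.132 hp.

3.132 hp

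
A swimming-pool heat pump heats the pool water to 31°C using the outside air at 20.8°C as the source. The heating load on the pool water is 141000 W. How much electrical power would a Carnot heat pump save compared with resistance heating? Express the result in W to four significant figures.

136300 W

In absolute terms T_C = 293.95 K and T_H = 304.15 K, so ΔT = 10.20 K.
COP_Carnot = T_H/ΔT = 304.15/10.20 = 29.82.
Resistance heating needs Ẇ_res = Q̇_H = 141000 W; the reversible heat pump needs only Ẇ_hp = Q̇_H/COP = 4729 W.
Saving = 141000 − 4729 = 136300 W.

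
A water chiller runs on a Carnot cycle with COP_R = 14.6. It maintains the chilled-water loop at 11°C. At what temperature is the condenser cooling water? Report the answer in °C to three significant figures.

30.5 °C

COP_R = T_C/(T_H − T_C) gives T_H − T_C = T_C/COP.
With T_C = 284.15 K, T_H = 284.15 × (1 + 1/14.6) = 303.61 K.
Converting, 303.61 K = 30.46°C.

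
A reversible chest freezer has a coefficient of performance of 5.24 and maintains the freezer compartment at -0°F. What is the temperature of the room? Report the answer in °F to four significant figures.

87.72 °F

COP_R = T_C/(T_H − T_C) gives T_H − T_C = T_C/COP.
With T_C = 255.37 K, T_H = 255.37 × (1 + 1/5.24) = 304.11 K.
Converting, 304.11 K = 87.72°F.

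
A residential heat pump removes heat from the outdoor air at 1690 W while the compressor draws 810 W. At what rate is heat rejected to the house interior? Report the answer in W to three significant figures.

For a cyclic device the first law requires Q̇_H = Q̇_C + Ẇ.
Q̇_H = Q̇_C + Ẇ = 2500 W.

2500 W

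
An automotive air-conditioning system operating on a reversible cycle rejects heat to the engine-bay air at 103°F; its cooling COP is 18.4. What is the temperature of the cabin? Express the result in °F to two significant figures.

74 °F

For a Carnot refrigerator COP_R = T_C/(T_H − T_C), so T_C = COP·T_H/(1 + COP).
With T_H = 312.59 K, T_C = 18.4 × 312.59/19.40 = 296.48 K.
Converting, 296.48 K = 74.00°F.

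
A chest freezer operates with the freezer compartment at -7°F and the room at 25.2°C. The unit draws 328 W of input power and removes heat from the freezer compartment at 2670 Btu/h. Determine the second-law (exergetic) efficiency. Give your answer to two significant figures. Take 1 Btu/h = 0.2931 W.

0.44

Converting, Q̇_C = 2670 Btu/h = 782.6 W, so COP_actual = Q̇_C/Ẇ = 782.6/328.0 = 2.386.
In absolute terms T_C = 251.48 K and T_H = 298.35 K, so ΔT = 46.87 K.
COP_Carnot = T_C/ΔT = 251.48/46.87 = 5.366.
η_II = COP_actual/COP_Carnot = 2.386/5.366 = 0.4446.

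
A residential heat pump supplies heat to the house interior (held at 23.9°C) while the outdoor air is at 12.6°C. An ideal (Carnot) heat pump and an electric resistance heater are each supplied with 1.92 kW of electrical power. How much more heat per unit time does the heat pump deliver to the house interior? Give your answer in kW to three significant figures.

In absolute terms T_C = 285.75 K and T_H = 297.05 K, so ΔT = 11.30 K.
COP_Carnot = T_H/ΔT = 297.05/11.30 = 26.29.
The heat pump delivers Q̇_H = COP × Ẇ = 50.47 kW; the resistance heater delivers Ẇ = 1.920 kW.
Extra = (COP − 1)·Ẇ = 48.55 kW.

48.6 kW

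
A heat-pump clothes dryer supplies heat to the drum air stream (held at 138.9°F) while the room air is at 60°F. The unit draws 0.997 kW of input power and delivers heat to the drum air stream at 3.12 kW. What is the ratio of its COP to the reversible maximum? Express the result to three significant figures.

0.412

COP_actual = Q̇_H/Ẇ = 3.120/0.9970 = 3.129.
In absolute terms T_C = 288.71 K and T_H = 332.54 K, so ΔT = 43.83 K.
COP_Carnot = T_H/ΔT = 332.54/43.83 = 7.586.
η_II = COP_actual/COP_Carnot = 3.129/7.586 = 0.4125.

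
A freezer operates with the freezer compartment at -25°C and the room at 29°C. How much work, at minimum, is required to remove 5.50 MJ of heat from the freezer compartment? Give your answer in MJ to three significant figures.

1.20 MJ

In absolute terms T_C = 248.15 K and T_H = 302.15 K, so ΔT = 54.00 K.
The reversible limit is COP_R = T_C/ΔT = 4.595, so W_min = Q_C/COP = Q_C·ΔT/T_C.
W_min = 5.500 × 54.00/248.15 = 1.197 MJ.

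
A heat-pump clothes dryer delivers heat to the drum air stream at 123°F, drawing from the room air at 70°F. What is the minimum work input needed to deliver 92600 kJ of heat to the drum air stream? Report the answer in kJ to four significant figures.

In absolute terms T_C = 294.26 K and T_H = 323.71 K, so ΔT = 29.44 K.
The reversible limit is COP_HP = T_H/ΔT = 10.99, so W_min = Q_H/COP = Q_H·ΔT/T_H.
W_min = 92600 × 29.44/323.71 = 8423 kJ.

8423 kJ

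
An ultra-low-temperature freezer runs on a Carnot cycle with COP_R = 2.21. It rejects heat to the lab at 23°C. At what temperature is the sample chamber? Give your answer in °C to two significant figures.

-69 °C

For a Carnot refrigerator COP_R = T_C/(T_H − T_C), so T_C = COP·T_H/(1 + COP).
With T_H = 296.15 K, T_C = 2.21 × 296.15/3.210 = 203.89 K.
Converting, 203.89 K = -69.26°C.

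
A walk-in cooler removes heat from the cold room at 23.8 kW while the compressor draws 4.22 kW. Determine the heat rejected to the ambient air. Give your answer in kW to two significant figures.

For a cyclic device the first law requires Q̇_H = Q̇_C + Ẇ.
Q̇_H = Q̇_C + Ẇ = 28.02 kW.

28 kW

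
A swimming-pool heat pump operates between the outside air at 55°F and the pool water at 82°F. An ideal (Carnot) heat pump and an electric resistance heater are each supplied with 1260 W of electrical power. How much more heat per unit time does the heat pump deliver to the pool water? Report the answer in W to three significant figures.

In absolute terms T_C = 285.93 K and T_H = 300.93 K, so ΔT = 15.00 K.
COP_Carnot = T_H/ΔT = 300.93/15.00 = 20.06.
The heat pump delivers Q̇_H = COP × Ẇ = 25280 W; the resistance heater delivers Ẇ = 1260 W.
Extra = (COP − 1)·Ẇ = 24020 W.

24000 W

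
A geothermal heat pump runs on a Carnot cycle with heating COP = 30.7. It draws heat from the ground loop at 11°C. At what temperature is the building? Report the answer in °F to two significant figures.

COP_HP = T_H/(T_H − T_C) rearranges to T_H = COP·T_C/(COP − 1).
With T_C = 284.15 K, T_H = 30.7 × 284.15/29.70 = 293.72 K.
Converting, 293.72 K = 69.02°F.

69 °F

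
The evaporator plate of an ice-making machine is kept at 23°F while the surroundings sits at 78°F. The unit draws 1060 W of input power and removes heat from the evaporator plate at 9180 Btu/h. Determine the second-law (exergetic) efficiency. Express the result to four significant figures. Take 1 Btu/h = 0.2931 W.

Converting, Q̇_C = 9180 Btu/h = 2691 W, so COP_actual = Q̇_C/Ẇ = 2691/1060 = 2.538.
In absolute terms T_C = 268.15 K and T_H = 298.71 K, so ΔT = 30.56 K.
COP_Carnot = T_C/ΔT = 268.15/30.56 = 8.776.
η_II = COP_actual/COP_Carnot = 2.538/8.776 = 0.2892.

0.2892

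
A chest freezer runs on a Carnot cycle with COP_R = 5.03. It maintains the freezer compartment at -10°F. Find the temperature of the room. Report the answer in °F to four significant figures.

79.40 °F

COP_R = T_C/(T_H − T_C) gives T_H − T_C = T_C/COP.
With T_C = 249.82 K, T_H = 249.82 × (1 + 1/5.03) = 299.48 K.
Converting, 299.48 K = 79.40°F.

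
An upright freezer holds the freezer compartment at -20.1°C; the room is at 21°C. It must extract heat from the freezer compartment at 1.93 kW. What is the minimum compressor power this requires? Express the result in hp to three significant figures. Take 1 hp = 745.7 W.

In absolute terms T_C = 253.05 K and T_H = 294.15 K, so ΔT = 41.10 K.
COP_Carnot = T_C/ΔT = 253.05/41.10 = 6.157.
Ẇ_min = Q̇/COP_Carnot = 1.930/6.157 = 0.3135 kW = 0.4204 hp.

0.420 hp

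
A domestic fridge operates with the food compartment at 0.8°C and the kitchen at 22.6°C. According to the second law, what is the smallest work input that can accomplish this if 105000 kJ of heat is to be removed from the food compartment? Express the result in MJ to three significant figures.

8.36 MJ

In absolute terms T_C = 273.95 K and T_H = 295.75 K, so ΔT = 21.80 K.
The reversible limit is COP_R = T_C/ΔT = 12.57, so W_min = Q_C/COP = Q_C·ΔT/T_C.
W_min = 105000 × 21.80/273.95 = 8356 kJ = 8.356 MJ.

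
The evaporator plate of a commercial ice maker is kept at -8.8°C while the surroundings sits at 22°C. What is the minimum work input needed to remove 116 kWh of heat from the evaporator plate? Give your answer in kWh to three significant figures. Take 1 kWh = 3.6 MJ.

In absolute terms T_C = 264.35 K and T_H = 295.15 K, so ΔT = 30.80 K.
The reversible limit is COP_R = T_C/ΔT = 8.583, so W_min = Q_C/COP = Q_C·ΔT/T_C.
W_min = 116.0 × 30.80/264.35 = 13.52 kWh.

13.5 kWh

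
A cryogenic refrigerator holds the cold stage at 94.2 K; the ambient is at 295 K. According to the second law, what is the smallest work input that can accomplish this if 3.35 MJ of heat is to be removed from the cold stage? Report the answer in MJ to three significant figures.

7.14 MJ

The reservoir spacing is ΔT = 295 − 94.2 = 200.8 K.
The reversible limit is COP_R = T_C/ΔT = 0.4691, so W_min = Q_C/COP = Q_C·ΔT/T_C.
W_min = 3.350 × 200.8/94.20 = 7.141 MJ.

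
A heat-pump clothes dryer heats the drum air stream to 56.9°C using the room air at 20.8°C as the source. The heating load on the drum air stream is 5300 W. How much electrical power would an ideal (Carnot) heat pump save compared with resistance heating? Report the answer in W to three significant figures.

In absolute terms T_C = 293.95 K and T_H = 330.05 K, so ΔT = 36.10 K.
COP_Carnot = T_H/ΔT = 330.05/36.10 = 9.143.
Resistance heating needs Ẇ_res = Q̇_H = 5300 W; the reversible heat pump needs only Ẇ_hp = Q̇_H/COP = 579.7 W.
Saving = 5300 − 579.7 = 4720 W.

4720 W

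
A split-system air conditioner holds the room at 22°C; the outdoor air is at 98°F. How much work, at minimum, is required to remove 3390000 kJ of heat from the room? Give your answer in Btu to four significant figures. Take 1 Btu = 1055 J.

In absolute terms T_C = 295.15 K and T_H = 309.82 K, so ΔT = 14.67 K.
The reversible limit is COP_R = T_C/ΔT = 20.12, so W_min = Q_C/COP = Q_C·ΔT/T_C.
W_min = 3390000 × 14.67/295.15 = 168500 kJ = 159700 Btu.

159700 Btu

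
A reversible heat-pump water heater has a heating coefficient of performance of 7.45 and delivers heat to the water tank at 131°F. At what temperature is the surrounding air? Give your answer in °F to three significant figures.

COP_HP = T_H/(T_H − T_C) gives T_H − T_C = T_H/COP.
With T_H = 328.15 K, T_C = 328.15 × (1 − 1/7.45) = 284.10 K.
Converting, 284.10 K = 51.72°F.

51.7 °F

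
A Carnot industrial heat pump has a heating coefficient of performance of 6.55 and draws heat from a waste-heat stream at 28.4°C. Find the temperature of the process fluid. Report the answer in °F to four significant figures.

COP_HP = T_H/(T_H − T_C) rearranges to T_H = COP·T_C/(COP − 1).
With T_C = 301.55 K, T_H = 6.55 × 301.55/5.550 = 355.88 K.
Converting, 355.88 K = 180.92°F.

180.9 °F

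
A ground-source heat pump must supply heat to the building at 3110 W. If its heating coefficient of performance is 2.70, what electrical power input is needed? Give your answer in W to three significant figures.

Ẇ = Q̇_H/COP_HP = 3110/2.70 = 1152 W.

1150 W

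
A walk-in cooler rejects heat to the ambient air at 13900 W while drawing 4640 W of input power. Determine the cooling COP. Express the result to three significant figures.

2.00

The first law gives Q̇_H = Q̇_C + Ẇ, so the three rates are Q̇_C = 9260, Q̇_H = 13900, Ẇ = 4640 W.
COP_R = Q̇_C/Ẇ = 9260/4640 = 1.996.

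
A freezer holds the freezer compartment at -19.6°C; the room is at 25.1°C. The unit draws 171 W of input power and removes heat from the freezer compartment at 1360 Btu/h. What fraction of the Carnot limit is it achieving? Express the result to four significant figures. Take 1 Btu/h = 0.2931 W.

Converting, Q̇_C = 1360 Btu/h = 398.6 W, so COP_actual = Q̇_C/Ẇ = 398.6/171.0 = 2.331.
In absolute terms T_C = 253.55 K and T_H = 298.25 K, so ΔT = 44.70 K.
COP_Carnot = T_C/ΔT = 253.55/44.70 = 5.672.
η_II = COP_actual/COP_Carnot = 2.331/5.672 = 0.4110.

0.4110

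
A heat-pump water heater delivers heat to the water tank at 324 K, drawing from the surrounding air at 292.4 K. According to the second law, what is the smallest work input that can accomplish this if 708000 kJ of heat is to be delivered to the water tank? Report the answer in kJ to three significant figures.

69100 kJ

The reservoir spacing is ΔT = 324 − 292.4 = 31.60 K.
The reversible limit is COP_HP = T_H/ΔT = 10.25, so W_min = Q_H/COP = Q_H·ΔT/T_H.
W_min = 708000 × 31.60/324.00 = 69050 kJ.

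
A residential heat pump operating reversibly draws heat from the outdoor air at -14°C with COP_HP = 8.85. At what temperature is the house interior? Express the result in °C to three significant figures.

19.0 °C

COP_HP = T_H/(T_H − T_C) rearranges to T_H = COP·T_C/(COP − 1).
With T_C = 259.15 K, T_H = 8.85 × 259.15/7.850 = 292.16 K.
Converting, 292.16 K = 19.01°C.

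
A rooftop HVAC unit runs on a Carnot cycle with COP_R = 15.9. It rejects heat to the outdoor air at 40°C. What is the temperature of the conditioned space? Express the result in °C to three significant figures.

21.5 °C

For a Carnot refrigerator COP_R = T_C/(T_H − T_C), so T_C = COP·T_H/(1 + COP).
With T_H = 313.15 K, T_C = 15.9 × 313.15/16.90 = 294.62 K.
Converting, 294.62 K = 21.47°C.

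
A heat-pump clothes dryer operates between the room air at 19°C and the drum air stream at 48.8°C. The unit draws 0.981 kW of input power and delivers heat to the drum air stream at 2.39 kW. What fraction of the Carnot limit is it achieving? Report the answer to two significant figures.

COP_actual = Q̇_H/Ẇ = 2.390/0.9810 = 2.436.
In absolute terms T_C = 292.15 K and T_H = 321.95 K, so ΔT = 29.80 K.
COP_Carnot = T_H/ΔT = 321.95/29.80 = 10.80.
η_II = COP_actual/COP_Carnot = 2.436/10.80 = 0.2255.

0.23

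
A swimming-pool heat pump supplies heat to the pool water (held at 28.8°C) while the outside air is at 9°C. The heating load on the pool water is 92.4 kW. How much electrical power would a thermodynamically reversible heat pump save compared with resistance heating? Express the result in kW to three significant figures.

In absolute terms T_C = 282.15 K and T_H = 301.95 K, so ΔT = 19.80 K.
COP_Carnot = T_H/ΔT = 301.95/19.80 = 15.25.
Resistance heating needs Ẇ_res = Q̇_H = 92.40 kW; the reversible heat pump needs only Ẇ_hp = Q̇_H/COP = 6.059 kW.
Saving = 92.40 − 6.059 = 86.34 kW.

86.3 kW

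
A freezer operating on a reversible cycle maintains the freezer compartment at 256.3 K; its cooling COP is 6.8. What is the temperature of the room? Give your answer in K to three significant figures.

COP_R = T_C/(T_H − T_C) gives T_H − T_C = T_C/COP.
With T_C = 256.30 K, T_H = 256.30 × (1 + 1/6.8) = 293.99 K.

294 K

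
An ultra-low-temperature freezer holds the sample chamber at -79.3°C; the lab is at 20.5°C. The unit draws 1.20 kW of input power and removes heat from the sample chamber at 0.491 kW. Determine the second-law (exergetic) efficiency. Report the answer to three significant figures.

0.211

COP_actual = Q̇_C/Ẇ = 0.4910/1.200 = 0.4092.
In absolute terms T_C = 193.85 K and T_H = 293.65 K, so ΔT = 99.80 K.
COP_Carnot = T_C/ΔT = 193.85/99.80 = 1.942.
η_II = COP_actual/COP_Carnot = 0.4092/1.942 = 0.2107.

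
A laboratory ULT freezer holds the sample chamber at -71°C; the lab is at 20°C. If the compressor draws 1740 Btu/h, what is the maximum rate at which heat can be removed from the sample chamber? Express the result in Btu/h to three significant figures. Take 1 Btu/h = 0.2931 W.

In absolute terms T_C = 202.15 K and T_H = 293.15 K, so ΔT = 91.00 K.
COP_Carnot = T_C/ΔT = 202.15/91.00 = 2.221.
Q̇_max = COP_Carnot × Ẇ = 2.221 × 1740 Btu/h = 3865 Btu/h.

3870 Btu/h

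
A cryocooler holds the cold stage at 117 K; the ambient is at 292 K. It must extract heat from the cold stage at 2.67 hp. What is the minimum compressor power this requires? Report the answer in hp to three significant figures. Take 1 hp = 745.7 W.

The reservoir spacing is ΔT = 292 − 117 = 175.0 K.
COP_Carnot = T_C/ΔT = 117.00/175.0 = 0.6686.
Ẇ_min = Q̇/COP_Carnot = 2.670/0.6686 = 3.994 hp.

3.99 hp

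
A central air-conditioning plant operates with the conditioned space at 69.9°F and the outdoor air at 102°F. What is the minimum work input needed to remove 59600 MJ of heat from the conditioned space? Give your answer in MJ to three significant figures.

In absolute terms T_C = 294.21 K and T_H = 312.04 K, so ΔT = 17.83 K.
The reversible limit is COP_R = T_C/ΔT = 16.50, so W_min = Q_C/COP = Q_C·ΔT/T_C.
W_min = 59600 × 17.83/294.21 = 3613 MJ.

3610 MJ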